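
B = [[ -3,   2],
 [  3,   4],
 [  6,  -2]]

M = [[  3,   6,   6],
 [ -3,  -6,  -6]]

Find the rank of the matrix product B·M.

1

First compute BM:
[[-15, -30, -30],
 [ -3,  -6,  -6],
 [ 24,  48,  48]]
Now row reduce the product.
R2 ← R2 − (1/5)·R1: [0, 0, 0]
R3 ← R3 + (8/5)·R1: [0, 0, 0]
1 nonzero row, so rank(BM) = 1.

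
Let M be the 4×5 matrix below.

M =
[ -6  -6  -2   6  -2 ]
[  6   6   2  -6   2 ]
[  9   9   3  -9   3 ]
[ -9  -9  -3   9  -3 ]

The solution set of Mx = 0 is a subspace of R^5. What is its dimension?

Row reduce to echelon form.
R2 ← R2 + R1: [0, 0, 0, 0, 0]
R3 ← R3 + (3/2)·R1: [0, 0, 0, 0, 0]
R4 ← R4 − (3/2)·R1: [0, 0, 0, 0, 0]
1 nonzero row, so rank(M) = 1.
M has 5 columns; by rank–nullity, nullity = 5 − 1 = 4.

4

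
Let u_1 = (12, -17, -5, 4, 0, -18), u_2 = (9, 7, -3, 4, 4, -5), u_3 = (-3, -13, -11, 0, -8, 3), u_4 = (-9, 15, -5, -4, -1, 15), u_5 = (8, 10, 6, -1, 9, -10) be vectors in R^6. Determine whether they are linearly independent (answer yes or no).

Form the matrix with these vectors as rows and row reduce.
R2 ← R2 − (3/4)·R1: [0, 79/4, 3/4, 1, 4, 17/2]
R3 ← R3 + (1/4)·R1: [0, -69/4, -49/4, 1, -8, -3/2]
R4 ← R4 + (3/4)·R1: [0, 9/4, -35/4, -1, -1, 3/2]
R5 ← R5 − (2/3)·R1: [0, 64/3, 28/3, -11/3, 9, 2]
R3 ← R3 + (69/79)·R2: [0, 0, -916/79, 148/79, -356/79, 468/79]
R4 ← R4 − (9/79)·R2: [0, 0, -698/79, -88/79, -115/79, 42/79]
R5 ← R5 − (256/237)·R2: [0, 0, 2020/237, -375/79, 1109/237, -1702/237]
R4 ← R4 − (349/458)·R3: [0, 0, 0, -582/229, 453/229, -912/229]
R5 ← R5 + (505/687)·R3: [0, 0, 0, -2315/687, 313/229, -1942/687]
R5 ← R5 − (2315/1746)·R4: [0, 0, 0, 0, -731/582, 238/97]
5 nonzero rows, so the 5 vectors span a space of dimension 5.
Since 5 = 5, the vectors are linearly independent.

yes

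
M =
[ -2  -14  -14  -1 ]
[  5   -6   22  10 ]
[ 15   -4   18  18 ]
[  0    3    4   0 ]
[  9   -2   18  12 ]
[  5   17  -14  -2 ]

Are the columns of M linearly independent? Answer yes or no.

Row reduce M to echelon form.
R2 ← R2 + (5/2)·R1: [0, -41, -13, 15/2]
R3 ← R3 + (15/2)·R1: [0, -109, -87, 21/2]
R5 ← R5 + (9/2)·R1: [0, -65, -45, 15/2]
R6 ← R6 + (5/2)·R1: [0, -18, -49, -9/2]
R3 ← R3 − (109/41)·R2: [0, 0, -2150/41, -387/41]
R4 ← R4 + (3/41)·R2: [0, 0, 125/41, 45/82]
R5 ← R5 − (65/41)·R2: [0, 0, -1000/41, -180/41]
R6 ← R6 − (18/41)·R2: [0, 0, -1775/41, -639/82]
R4 ← R4 + (5/86)·R3: [0, 0, 0, 0]
R5 ← R5 − (20/43)·R3: [0, 0, 0, 0]
R6 ← R6 − (71/86)·R3: [0, 0, 0, 0]
3 pivots among 4 columns.
Only 3 < 4 pivot columns, so the columns are linearly dependent.

no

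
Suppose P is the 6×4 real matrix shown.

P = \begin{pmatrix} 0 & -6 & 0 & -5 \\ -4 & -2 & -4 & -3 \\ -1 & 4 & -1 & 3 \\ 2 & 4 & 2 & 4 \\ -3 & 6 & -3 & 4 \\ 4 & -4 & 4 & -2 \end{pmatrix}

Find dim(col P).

2

Row reduce to echelon form.
Swap R1 ↔ R2
R3 ← R3 − (1/4)·R1: [0, 9/2, 0, 15/4]
R4 ← R4 + (1/2)·R1: [0, 3, 0, 5/2]
R5 ← R5 − (3/4)·R1: [0, 15/2, 0, 25/4]
R6 ← R6 + R1: [0, -6, 0, -5]
R3 ← R3 + (3/4)·R2: [0, 0, 0, 0]
R4 ← R4 + (1/2)·R2: [0, 0, 0, 0]
R5 ← R5 + (5/4)·R2: [0, 0, 0, 0]
R6 ← R6 − R2: [0, 0, 0, 0]
Echelon form has 2 nonzero rows, so rank(P) = 2.
The column space has dimension equal to the rank: 2.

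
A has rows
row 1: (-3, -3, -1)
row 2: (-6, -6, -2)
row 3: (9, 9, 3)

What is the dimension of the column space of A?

Row reduce to echelon form.
R2 ← R2 − (2)·R1: [0, 0, 0]
R3 ← R3 + (3)·R1: [0, 0, 0]
Echelon form has 1 nonzero row, so rank(A) = 1.
The column space has dimension equal to the rank: 1.

1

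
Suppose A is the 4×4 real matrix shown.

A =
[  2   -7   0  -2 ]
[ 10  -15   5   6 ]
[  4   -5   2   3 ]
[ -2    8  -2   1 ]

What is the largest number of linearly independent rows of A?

3

Row reduce to echelon form.
R2 ← R2 − (5)·R1: [0, 20, 5, 16]
R3 ← R3 − (2)·R1: [0, 9, 2, 7]
R4 ← R4 + R1: [0, 1, -2, -1]
R3 ← R3 − (9/20)·R2: [0, 0, -1/4, -1/5]
R4 ← R4 − (1/20)·R2: [0, 0, -9/4, -9/5]
R4 ← R4 − (9)·R3: [0, 0, 0, 0]
Echelon form has 3 nonzero rows, so rank(A) = 3.
The rank gives the maximum number of linearly independent rows: 3.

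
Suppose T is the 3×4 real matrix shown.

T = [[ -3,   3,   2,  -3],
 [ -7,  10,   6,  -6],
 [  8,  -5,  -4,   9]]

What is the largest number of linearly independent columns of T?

2

Row reduce to echelon form.
R2 ← R2 − (7/3)·R1: [0, 3, 4/3, 1]
R3 ← R3 + (8/3)·R1: [0, 3, 4/3, 1]
R3 ← R3 − R2: [0, 0, 0, 0]
Echelon form has 2 nonzero rows, so rank(T) = 2.
The rank gives the maximum number of linearly independent columns: 2.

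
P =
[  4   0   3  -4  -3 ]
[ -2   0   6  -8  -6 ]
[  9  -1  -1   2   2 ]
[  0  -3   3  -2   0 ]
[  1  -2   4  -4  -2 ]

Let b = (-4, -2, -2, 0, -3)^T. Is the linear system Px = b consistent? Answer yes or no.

Row reduce the augmented matrix [P | b].
R2 ← R2 + (1/2)·R1: [0, 0, 15/2, -10, -15/2, -4]
R3 ← R3 − (9/4)·R1: [0, -1, -31/4, 11, 35/4, 7]
R5 ← R5 − (1/4)·R1: [0, -2, 13/4, -3, -5/4, -2]
Swap R2 ↔ R3
R4 ← R4 − (3)·R2: [0, 0, 105/4, -35, -105/4, -21]
R5 ← R5 − (2)·R2: [0, 0, 75/4, -25, -75/4, -16]
R4 ← R4 − (7/2)·R3: [0, 0, 0, 0, 0, -7]
R5 ← R5 − (5/2)·R3: [0, 0, 0, 0, 0, -6]
R5 ← R5 − (6/7)·R4: [0, 0, 0, 0, 0, 0]
The echelon form has 4 nonzero rows; the last pivot sits in the augmented column, so rank(P) = 3 but rank([P|b]) = 4.
Since the ranks differ, the system is inconsistent.

no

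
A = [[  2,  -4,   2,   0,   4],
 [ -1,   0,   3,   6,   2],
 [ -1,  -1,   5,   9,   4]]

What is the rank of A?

Row reduce to echelon form.
R2 ← R2 + (1/2)·R1: [0, -2, 4, 6, 4]
R3 ← R3 + (1/2)·R1: [0, -3, 6, 9, 6]
R3 ← R3 − (3/2)·R2: [0, 0, 0, 0, 0]
Echelon form has 2 nonzero rows, so rank(A) = 2.

2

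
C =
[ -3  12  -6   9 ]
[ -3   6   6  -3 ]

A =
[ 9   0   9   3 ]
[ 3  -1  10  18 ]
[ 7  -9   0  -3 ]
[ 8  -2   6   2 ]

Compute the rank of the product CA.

First compute CA:
[[ 39,  24, 147, 243],
 [  9, -54,  15,  75]]
Now row reduce the product.
R2 ← R2 − (3/13)·R1: [0, -774/13, -246/13, 246/13]
2 nonzero rows, so rank(CA) = 2.

2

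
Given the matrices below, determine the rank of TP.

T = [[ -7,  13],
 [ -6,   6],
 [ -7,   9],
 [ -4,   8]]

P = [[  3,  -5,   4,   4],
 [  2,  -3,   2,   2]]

First compute TP:
[[  5,  -4,  -2,  -2],
 [ -6,  12, -12, -12],
 [ -3,   8, -10, -10],
 [  4,  -4,   0,   0]]
Now row reduce the product.
R2 ← R2 + (6/5)·R1: [0, 36/5, -72/5, -72/5]
R3 ← R3 + (3/5)·R1: [0, 28/5, -56/5, -56/5]
R4 ← R4 − (4/5)·R1: [0, -4/5, 8/5, 8/5]
R3 ← R3 − (7/9)·R2: [0, 0, 0, 0]
R4 ← R4 + (1/9)·R2: [0, 0, 0, 0]
2 nonzero rows, so rank(TP) = 2.

2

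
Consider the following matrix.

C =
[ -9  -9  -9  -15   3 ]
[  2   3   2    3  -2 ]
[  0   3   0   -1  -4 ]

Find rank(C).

Row reduce to echelon form.
R2 ← R2 + (2/9)·R1: [0, 1, 0, -1/3, -4/3]
R3 ← R3 − (3)·R2: [0, 0, 0, 0, 0]
Echelon form has 2 nonzero rows, so rank(C) = 2.

2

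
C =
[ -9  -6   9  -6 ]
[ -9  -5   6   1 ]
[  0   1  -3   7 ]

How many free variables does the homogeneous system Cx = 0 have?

Row reduce to echelon form.
R2 ← R2 − R1: [0, 1, -3, 7]
R3 ← R3 − R2: [0, 0, 0, 0]
2 nonzero rows, so rank(C) = 2.
C has 4 columns; by rank–nullity, nullity = 4 − 2 = 2.

2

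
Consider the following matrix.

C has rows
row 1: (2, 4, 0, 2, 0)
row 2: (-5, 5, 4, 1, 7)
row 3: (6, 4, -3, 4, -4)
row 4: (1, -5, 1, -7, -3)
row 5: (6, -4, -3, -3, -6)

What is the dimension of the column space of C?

5

Row reduce to echelon form.
R2 ← R2 + (5/2)·R1: [0, 15, 4, 6, 7]
R3 ← R3 − (3)·R1: [0, -8, -3, -2, -4]
R4 ← R4 − (1/2)·R1: [0, -7, 1, -8, -3]
R5 ← R5 − (3)·R1: [0, -16, -3, -9, -6]
R3 ← R3 + (8/15)·R2: [0, 0, -13/15, 6/5, -4/15]
R4 ← R4 + (7/15)·R2: [0, 0, 43/15, -26/5, 4/15]
R5 ← R5 + (16/15)·R2: [0, 0, 19/15, -13/5, 22/15]
R4 ← R4 + (43/13)·R3: [0, 0, 0, -16/13, -8/13]
R5 ← R5 + (19/13)·R3: [0, 0, 0, -11/13, 14/13]
R5 ← R5 − (11/16)·R4: [0, 0, 0, 0, 3/2]
Echelon form has 5 nonzero rows, so rank(C) = 5.
The column space has dimension equal to the rank: 5.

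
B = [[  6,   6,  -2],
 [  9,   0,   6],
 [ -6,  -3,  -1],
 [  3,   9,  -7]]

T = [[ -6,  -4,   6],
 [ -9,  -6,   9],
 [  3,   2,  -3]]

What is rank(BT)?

First compute BT:
[[-96, -64,  96],
 [-36, -24,  36],
 [ 60,  40, -60],
 [-120, -80, 120]]
Now row reduce the product.
R2 ← R2 − (3/8)·R1: [0, 0, 0]
R3 ← R3 + (5/8)·R1: [0, 0, 0]
R4 ← R4 − (5/4)·R1: [0, 0, 0]
1 nonzero row, so rank(BT) = 1.

1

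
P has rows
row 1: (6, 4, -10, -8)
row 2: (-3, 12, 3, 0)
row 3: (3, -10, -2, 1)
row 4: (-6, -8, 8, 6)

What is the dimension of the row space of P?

Row reduce to echelon form.
R2 ← R2 + (1/2)·R1: [0, 14, -2, -4]
R3 ← R3 − (1/2)·R1: [0, -12, 3, 5]
R4 ← R4 + R1: [0, -4, -2, -2]
R3 ← R3 + (6/7)·R2: [0, 0, 9/7, 11/7]
R4 ← R4 + (2/7)·R2: [0, 0, -18/7, -22/7]
R4 ← R4 + (2)·R3: [0, 0, 0, 0]
Echelon form has 3 nonzero rows, so rank(P) = 3.
The row space has dimension equal to the rank: 3.

3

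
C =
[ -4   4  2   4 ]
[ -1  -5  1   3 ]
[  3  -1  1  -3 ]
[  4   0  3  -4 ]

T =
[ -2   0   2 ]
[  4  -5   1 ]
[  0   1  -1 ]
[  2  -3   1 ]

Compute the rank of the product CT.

First compute CT:
[[ 32, -30,  -2],
 [-12,  17,  -5],
 [-16,  15,   1],
 [-16,  15,   1]]
Now row reduce the product.
R2 ← R2 + (3/8)·R1: [0, 23/4, -23/4]
R3 ← R3 + (1/2)·R1: [0, 0, 0]
R4 ← R4 + (1/2)·R1: [0, 0, 0]
2 nonzero rows, so rank(CT) = 2.

2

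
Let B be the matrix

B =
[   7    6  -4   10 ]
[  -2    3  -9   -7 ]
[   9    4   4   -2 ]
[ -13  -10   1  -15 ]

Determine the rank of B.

4

Row reduce to echelon form.
R2 ← R2 + (2/7)·R1: [0, 33/7, -71/7, -29/7]
R3 ← R3 − (9/7)·R1: [0, -26/7, 64/7, -104/7]
R4 ← R4 + (13/7)·R1: [0, 8/7, -45/7, 25/7]
R3 ← R3 + (26/33)·R2: [0, 0, 38/33, -598/33]
R4 ← R4 − (8/33)·R2: [0, 0, -131/33, 151/33]
R4 ← R4 + (131/38)·R3: [0, 0, 0, -1100/19]
Echelon form has 4 nonzero rows, so rank(B) = 4.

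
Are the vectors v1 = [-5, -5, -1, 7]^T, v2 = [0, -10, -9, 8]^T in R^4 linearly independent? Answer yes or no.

yes

Form the matrix with these vectors as rows and row reduce.
2 nonzero rows, so the 2 vectors span a space of dimension 2.
Since 2 = 2, the vectors are linearly independent.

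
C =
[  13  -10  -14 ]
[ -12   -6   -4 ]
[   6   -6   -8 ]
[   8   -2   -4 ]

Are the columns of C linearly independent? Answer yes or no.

no

Row reduce C to echelon form.
R2 ← R2 + (12/13)·R1: [0, -198/13, -220/13]
R3 ← R3 − (6/13)·R1: [0, -18/13, -20/13]
R4 ← R4 − (8/13)·R1: [0, 54/13, 60/13]
R3 ← R3 − (1/11)·R2: [0, 0, 0]
R4 ← R4 + (3/11)·R2: [0, 0, 0]
2 pivots among 3 columns.
Only 2 < 3 pivot columns, so the columns are linearly dependent.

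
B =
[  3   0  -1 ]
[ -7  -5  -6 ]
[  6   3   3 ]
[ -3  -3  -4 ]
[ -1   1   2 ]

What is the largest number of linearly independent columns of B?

2

Row reduce to echelon form.
R2 ← R2 + (7/3)·R1: [0, -5, -25/3]
R3 ← R3 − (2)·R1: [0, 3, 5]
R4 ← R4 + R1: [0, -3, -5]
R5 ← R5 + (1/3)·R1: [0, 1, 5/3]
R3 ← R3 + (3/5)·R2: [0, 0, 0]
R4 ← R4 − (3/5)·R2: [0, 0, 0]
R5 ← R5 + (1/5)·R2: [0, 0, 0]
Echelon form has 2 nonzero rows, so rank(B) = 2.
The rank gives the maximum number of linearly independent columns: 2.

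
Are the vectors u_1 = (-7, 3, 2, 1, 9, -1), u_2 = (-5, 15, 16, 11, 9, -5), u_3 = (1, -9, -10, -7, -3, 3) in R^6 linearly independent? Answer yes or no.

no

Form the matrix with these vectors as rows and row reduce.
R2 ← R2 − (5/7)·R1: [0, 90/7, 102/7, 72/7, 18/7, -30/7]
R3 ← R3 + (1/7)·R1: [0, -60/7, -68/7, -48/7, -12/7, 20/7]
R3 ← R3 + (2/3)·R2: [0, 0, 0, 0, 0, 0]
2 nonzero rows, so the 3 vectors span a space of dimension 2.
Since 2 < 3, the vectors are linearly dependent.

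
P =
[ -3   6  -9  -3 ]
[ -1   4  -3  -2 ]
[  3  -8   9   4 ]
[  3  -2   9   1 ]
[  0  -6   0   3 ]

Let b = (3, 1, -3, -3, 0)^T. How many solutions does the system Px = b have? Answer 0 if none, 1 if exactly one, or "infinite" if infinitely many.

infinite

Row reduce the augmented matrix [P | b].
R2 ← R2 − (1/3)·R1: [0, 2, 0, -1, 0]
R3 ← R3 + R1: [0, -2, 0, 1, 0]
R4 ← R4 + R1: [0, 4, 0, -2, 0]
R3 ← R3 + R2: [0, 0, 0, 0, 0]
R4 ← R4 − (2)·R2: [0, 0, 0, 0, 0]
R5 ← R5 + (3)·R2: [0, 0, 0, 0, 0]
The echelon form has 2 nonzero rows, and every pivot lies in the first 4 columns, so rank(P) = rank([P|b]) = 2.
The system is consistent.
rank = 2 < 4 unknowns, so there are infinitely many solutions.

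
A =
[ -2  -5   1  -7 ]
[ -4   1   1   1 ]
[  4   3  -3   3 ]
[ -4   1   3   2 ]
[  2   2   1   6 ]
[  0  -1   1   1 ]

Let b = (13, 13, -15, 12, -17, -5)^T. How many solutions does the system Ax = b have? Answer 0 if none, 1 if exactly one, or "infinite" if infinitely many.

1

Row reduce the augmented matrix [A | b].
R2 ← R2 − (2)·R1: [0, 11, -1, 15, -13]
R3 ← R3 + (2)·R1: [0, -7, -1, -11, 11]
R4 ← R4 − (2)·R1: [0, 11, 1, 16, -14]
R5 ← R5 + R1: [0, -3, 2, -1, -4]
R3 ← R3 + (7/11)·R2: [0, 0, -18/11, -16/11, 30/11]
R4 ← R4 − R2: [0, 0, 2, 1, -1]
R5 ← R5 + (3/11)·R2: [0, 0, 19/11, 34/11, -83/11]
R6 ← R6 + (1/11)·R2: [0, 0, 10/11, 26/11, -68/11]
R4 ← R4 + (11/9)·R3: [0, 0, 0, -7/9, 7/3]
R5 ← R5 + (19/18)·R3: [0, 0, 0, 14/9, -14/3]
R6 ← R6 + (5/9)·R3: [0, 0, 0, 14/9, -14/3]
R5 ← R5 + (2)·R4: [0, 0, 0, 0, 0]
R6 ← R6 + (2)·R4: [0, 0, 0, 0, 0]
The echelon form has 4 nonzero rows, and every pivot lies in the first 4 columns, so rank(A) = rank([A|b]) = 4.
The system is consistent.
rank = 4 = number of unknowns, so the solution is unique.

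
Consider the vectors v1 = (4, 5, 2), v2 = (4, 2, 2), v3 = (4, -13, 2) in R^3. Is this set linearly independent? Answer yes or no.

no

Form the matrix with these vectors as rows and row reduce.
R2 ← R2 − R1: [0, -3, 0]
R3 ← R3 − R1: [0, -18, 0]
R3 ← R3 − (6)·R2: [0, 0, 0]
2 nonzero rows, so the 3 vectors span a space of dimension 2.
Since 2 < 3, the vectors are linearly dependent.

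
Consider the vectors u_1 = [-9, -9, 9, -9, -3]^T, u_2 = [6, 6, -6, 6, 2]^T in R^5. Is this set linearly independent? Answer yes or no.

no

Form the matrix with these vectors as rows and row reduce.
R2 ← R2 + (2/3)·R1: [0, 0, 0, 0, 0]
1 nonzero row, so the 2 vectors span a space of dimension 1.
Since 1 < 2, the vectors are linearly dependent.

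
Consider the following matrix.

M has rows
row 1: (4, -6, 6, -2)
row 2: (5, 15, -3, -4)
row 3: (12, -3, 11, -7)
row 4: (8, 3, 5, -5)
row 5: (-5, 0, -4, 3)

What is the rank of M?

2

Row reduce to echelon form.
R2 ← R2 − (5/4)·R1: [0, 45/2, -21/2, -3/2]
R3 ← R3 − (3)·R1: [0, 15, -7, -1]
R4 ← R4 − (2)·R1: [0, 15, -7, -1]
R5 ← R5 + (5/4)·R1: [0, -15/2, 7/2, 1/2]
R3 ← R3 − (2/3)·R2: [0, 0, 0, 0]
R4 ← R4 − (2/3)·R2: [0, 0, 0, 0]
R5 ← R5 + (1/3)·R2: [0, 0, 0, 0]
Echelon form has 2 nonzero rows, so rank(M) = 2.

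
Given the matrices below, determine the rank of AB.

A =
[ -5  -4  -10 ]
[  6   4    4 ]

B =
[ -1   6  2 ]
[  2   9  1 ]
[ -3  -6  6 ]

First compute AB:
[[ 27,  -6, -74],
 [-10,  48,  40]]
Now row reduce the product.
R2 ← R2 + (10/27)·R1: [0, 412/9, 340/27]
2 nonzero rows, so rank(AB) = 2.

2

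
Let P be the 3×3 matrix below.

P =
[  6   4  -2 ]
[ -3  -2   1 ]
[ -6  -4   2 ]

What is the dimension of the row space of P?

1

Row reduce to echelon form.
R2 ← R2 + (1/2)·R1: [0, 0, 0]
R3 ← R3 + R1: [0, 0, 0]
Echelon form has 1 nonzero row, so rank(P) = 1.
The row space has dimension equal to the rank: 1.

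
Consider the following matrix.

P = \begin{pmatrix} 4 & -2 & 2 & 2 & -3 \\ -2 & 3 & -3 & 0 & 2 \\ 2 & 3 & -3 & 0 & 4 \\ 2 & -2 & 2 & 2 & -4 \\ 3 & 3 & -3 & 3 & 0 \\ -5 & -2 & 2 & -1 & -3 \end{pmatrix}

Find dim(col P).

3

Row reduce to echelon form.
R2 ← R2 + (1/2)·R1: [0, 2, -2, 1, 1/2]
R3 ← R3 − (1/2)·R1: [0, 4, -4, -1, 11/2]
R4 ← R4 − (1/2)·R1: [0, -1, 1, 1, -5/2]
R5 ← R5 − (3/4)·R1: [0, 9/2, -9/2, 3/2, 9/4]
R6 ← R6 + (5/4)·R1: [0, -9/2, 9/2, 3/2, -27/4]
R3 ← R3 − (2)·R2: [0, 0, 0, -3, 9/2]
R4 ← R4 + (1/2)·R2: [0, 0, 0, 3/2, -9/4]
R5 ← R5 − (9/4)·R2: [0, 0, 0, -3/4, 9/8]
R6 ← R6 + (9/4)·R2: [0, 0, 0, 15/4, -45/8]
R4 ← R4 + (1/2)·R3: [0, 0, 0, 0, 0]
R5 ← R5 − (1/4)·R3: [0, 0, 0, 0, 0]
R6 ← R6 + (5/4)·R3: [0, 0, 0, 0, 0]
Echelon form has 3 nonzero rows, so rank(P) = 3.
The column space has dimension equal to the rank: 3.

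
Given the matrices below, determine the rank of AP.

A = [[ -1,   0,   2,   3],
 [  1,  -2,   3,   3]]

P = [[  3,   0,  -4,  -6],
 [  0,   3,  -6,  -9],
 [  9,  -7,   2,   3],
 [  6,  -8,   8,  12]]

2

First compute AP:
[[ 33, -38,  32,  48],
 [ 48, -51,  38,  57]]
Now row reduce the product.
R2 ← R2 − (16/11)·R1: [0, 47/11, -94/11, -141/11]
2 nonzero rows, so rank(AP) = 2.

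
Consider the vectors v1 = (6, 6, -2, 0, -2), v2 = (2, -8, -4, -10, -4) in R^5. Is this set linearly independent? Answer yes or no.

yes

Form the matrix with these vectors as rows and row reduce.
R2 ← R2 − (1/3)·R1: [0, -10, -10/3, -10, -10/3]
2 nonzero rows, so the 2 vectors span a space of dimension 2.
Since 2 = 2, the vectors are linearly independent.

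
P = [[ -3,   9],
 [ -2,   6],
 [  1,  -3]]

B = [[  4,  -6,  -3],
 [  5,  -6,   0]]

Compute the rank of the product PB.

1

First compute PB:
[[ 33, -36,   9],
 [ 22, -24,   6],
 [-11,  12,  -3]]
Now row reduce the product.
R2 ← R2 − (2/3)·R1: [0, 0, 0]
R3 ← R3 + (1/3)·R1: [0, 0, 0]
1 nonzero row, so rank(PB) = 1.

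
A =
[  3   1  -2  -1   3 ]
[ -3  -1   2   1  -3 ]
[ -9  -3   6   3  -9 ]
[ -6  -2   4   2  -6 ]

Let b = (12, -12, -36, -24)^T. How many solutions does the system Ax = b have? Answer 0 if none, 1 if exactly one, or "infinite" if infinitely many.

Row reduce the augmented matrix [A | b].
R2 ← R2 + R1: [0, 0, 0, 0, 0, 0]
R3 ← R3 + (3)·R1: [0, 0, 0, 0, 0, 0]
R4 ← R4 + (2)·R1: [0, 0, 0, 0, 0, 0]
The echelon form has 1 nonzero rows, and every pivot lies in the first 5 columns, so rank(A) = rank([A|b]) = 1.
The system is consistent.
rank = 1 < 5 unknowns, so there are infinitely many solutions.

infinite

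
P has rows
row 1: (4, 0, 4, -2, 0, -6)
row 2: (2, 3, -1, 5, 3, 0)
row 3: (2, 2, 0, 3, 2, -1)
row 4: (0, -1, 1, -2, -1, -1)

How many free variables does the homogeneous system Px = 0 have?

4

Row reduce to echelon form.
R2 ← R2 − (1/2)·R1: [0, 3, -3, 6, 3, 3]
R3 ← R3 − (1/2)·R1: [0, 2, -2, 4, 2, 2]
R3 ← R3 − (2/3)·R2: [0, 0, 0, 0, 0, 0]
R4 ← R4 + (1/3)·R2: [0, 0, 0, 0, 0, 0]
2 nonzero rows, so rank(P) = 2.
P has 6 columns; by rank–nullity, nullity = 6 − 2 = 4.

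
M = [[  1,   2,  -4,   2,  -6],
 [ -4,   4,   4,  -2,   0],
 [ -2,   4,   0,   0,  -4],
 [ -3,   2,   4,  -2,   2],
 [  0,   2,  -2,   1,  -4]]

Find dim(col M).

2

Row reduce to echelon form.
R2 ← R2 + (4)·R1: [0, 12, -12, 6, -24]
R3 ← R3 + (2)·R1: [0, 8, -8, 4, -16]
R4 ← R4 + (3)·R1: [0, 8, -8, 4, -16]
R3 ← R3 − (2/3)·R2: [0, 0, 0, 0, 0]
R4 ← R4 − (2/3)·R2: [0, 0, 0, 0, 0]
R5 ← R5 − (1/6)·R2: [0, 0, 0, 0, 0]
Echelon form has 2 nonzero rows, so rank(M) = 2.
The column space has dimension equal to the rank: 2.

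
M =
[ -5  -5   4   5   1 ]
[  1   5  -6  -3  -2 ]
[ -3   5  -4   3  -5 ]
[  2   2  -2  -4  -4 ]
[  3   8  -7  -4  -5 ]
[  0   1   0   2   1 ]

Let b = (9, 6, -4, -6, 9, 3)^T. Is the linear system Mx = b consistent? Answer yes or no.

Row reduce the augmented matrix [M | b].
R2 ← R2 + (1/5)·R1: [0, 4, -26/5, -2, -9/5, 39/5]
R3 ← R3 − (3/5)·R1: [0, 8, -32/5, 0, -28/5, -47/5]
R4 ← R4 + (2/5)·R1: [0, 0, -2/5, -2, -18/5, -12/5]
R5 ← R5 + (3/5)·R1: [0, 5, -23/5, -1, -22/5, 72/5]
R3 ← R3 − (2)·R2: [0, 0, 4, 4, -2, -25]
R5 ← R5 − (5/4)·R2: [0, 0, 19/10, 3/2, -43/20, 93/20]
R6 ← R6 − (1/4)·R2: [0, 0, 13/10, 5/2, 29/20, 21/20]
R4 ← R4 + (1/10)·R3: [0, 0, 0, -8/5, -19/5, -49/10]
R5 ← R5 − (19/40)·R3: [0, 0, 0, -2/5, -6/5, 661/40]
R6 ← R6 − (13/40)·R3: [0, 0, 0, 6/5, 21/10, 367/40]
R5 ← R5 − (1/4)·R4: [0, 0, 0, 0, -1/4, 71/4]
R6 ← R6 + (3/4)·R4: [0, 0, 0, 0, -3/4, 11/2]
R6 ← R6 − (3)·R5: [0, 0, 0, 0, 0, -191/4]
The echelon form has 6 nonzero rows; the last pivot sits in the augmented column, so rank(M) = 5 but rank([M|b]) = 6.
Since the ranks differ, the system is inconsistent.

no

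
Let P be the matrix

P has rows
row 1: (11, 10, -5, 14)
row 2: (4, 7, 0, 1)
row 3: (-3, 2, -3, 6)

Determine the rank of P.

Row reduce to echelon form.
R2 ← R2 − (4/11)·R1: [0, 37/11, 20/11, -45/11]
R3 ← R3 + (3/11)·R1: [0, 52/11, -48/11, 108/11]
R3 ← R3 − (52/37)·R2: [0, 0, -256/37, 576/37]
Echelon form has 3 nonzero rows, so rank(P) = 3.

3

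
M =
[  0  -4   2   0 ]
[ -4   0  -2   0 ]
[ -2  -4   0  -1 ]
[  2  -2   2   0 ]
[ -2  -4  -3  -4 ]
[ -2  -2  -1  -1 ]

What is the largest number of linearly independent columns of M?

3

Row reduce to echelon form.
Swap R1 ↔ R2
R3 ← R3 − (1/2)·R1: [0, -4, 1, -1]
R4 ← R4 + (1/2)·R1: [0, -2, 1, 0]
R5 ← R5 − (1/2)·R1: [0, -4, -2, -4]
R6 ← R6 − (1/2)·R1: [0, -2, 0, -1]
R3 ← R3 − R2: [0, 0, -1, -1]
R4 ← R4 − (1/2)·R2: [0, 0, 0, 0]
R5 ← R5 − R2: [0, 0, -4, -4]
R6 ← R6 − (1/2)·R2: [0, 0, -1, -1]
R5 ← R5 − (4)·R3: [0, 0, 0, 0]
R6 ← R6 − R3: [0, 0, 0, 0]
Echelon form has 3 nonzero rows, so rank(M) = 3.
The rank gives the maximum number of linearly independent columns: 3.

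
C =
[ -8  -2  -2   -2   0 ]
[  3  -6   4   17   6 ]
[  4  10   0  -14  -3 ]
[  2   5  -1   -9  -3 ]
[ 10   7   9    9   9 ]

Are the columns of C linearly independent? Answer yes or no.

Row reduce C to echelon form.
R2 ← R2 + (3/8)·R1: [0, -27/4, 13/4, 65/4, 6]
R3 ← R3 + (1/2)·R1: [0, 9, -1, -15, -3]
R4 ← R4 + (1/4)·R1: [0, 9/2, -3/2, -19/2, -3]
R5 ← R5 + (5/4)·R1: [0, 9/2, 13/2, 13/2, 9]
R3 ← R3 + (4/3)·R2: [0, 0, 10/3, 20/3, 5]
R4 ← R4 + (2/3)·R2: [0, 0, 2/3, 4/3, 1]
R5 ← R5 + (2/3)·R2: [0, 0, 26/3, 52/3, 13]
R4 ← R4 − (1/5)·R3: [0, 0, 0, 0, 0]
R5 ← R5 − (13/5)·R3: [0, 0, 0, 0, 0]
3 pivots among 5 columns.
Only 3 < 5 pivot columns, so the columns are linearly dependent.

no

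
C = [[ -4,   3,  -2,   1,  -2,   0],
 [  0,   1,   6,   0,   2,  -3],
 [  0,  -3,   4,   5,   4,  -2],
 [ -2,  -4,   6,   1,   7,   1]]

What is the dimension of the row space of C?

4

Row reduce to echelon form.
R4 ← R4 − (1/2)·R1: [0, -11/2, 7, 1/2, 8, 1]
R3 ← R3 + (3)·R2: [0, 0, 22, 5, 10, -11]
R4 ← R4 + (11/2)·R2: [0, 0, 40, 1/2, 19, -31/2]
R4 ← R4 − (20/11)·R3: [0, 0, 0, -189/22, 9/11, 9/2]
Echelon form has 4 nonzero rows, so rank(C) = 4.
The row space has dimension equal to the rank: 4.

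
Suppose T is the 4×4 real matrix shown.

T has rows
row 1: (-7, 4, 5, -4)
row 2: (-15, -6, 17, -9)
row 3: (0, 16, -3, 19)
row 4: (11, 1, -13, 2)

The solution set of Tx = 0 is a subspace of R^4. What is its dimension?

0

Row reduce to echelon form.
R2 ← R2 − (15/7)·R1: [0, -102/7, 44/7, -3/7]
R4 ← R4 + (11/7)·R1: [0, 51/7, -36/7, -30/7]
R3 ← R3 + (56/51)·R2: [0, 0, 199/51, 315/17]
R4 ← R4 + (1/2)·R2: [0, 0, -2, -9/2]
R4 ← R4 + (102/199)·R3: [0, 0, 0, 1989/398]
4 nonzero rows, so rank(T) = 4.
T has 4 columns; by rank–nullity, nullity = 4 − 4 = 0.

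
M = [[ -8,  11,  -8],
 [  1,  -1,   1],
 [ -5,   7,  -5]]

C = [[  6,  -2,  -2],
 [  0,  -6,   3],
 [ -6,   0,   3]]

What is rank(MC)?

1

First compute MC:
[[  0, -50,  25],
 [  0,   4,  -2],
 [  0, -32,  16]]
Now row reduce the product.
R2 ← R2 + (2/25)·R1: [0, 0, 0]
R3 ← R3 − (16/25)·R1: [0, 0, 0]
1 nonzero row, so rank(MC) = 1.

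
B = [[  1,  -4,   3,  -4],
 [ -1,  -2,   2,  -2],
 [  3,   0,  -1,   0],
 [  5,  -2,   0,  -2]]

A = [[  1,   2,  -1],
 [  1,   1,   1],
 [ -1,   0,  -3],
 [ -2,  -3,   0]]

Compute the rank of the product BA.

First compute BA:
[[  2,  10, -14],
 [ -1,   2,  -7],
 [  4,   6,   0],
 [  7,  14,  -7]]
Now row reduce the product.
R2 ← R2 + (1/2)·R1: [0, 7, -14]
R3 ← R3 − (2)·R1: [0, -14, 28]
R4 ← R4 − (7/2)·R1: [0, -21, 42]
R3 ← R3 + (2)·R2: [0, 0, 0]
R4 ← R4 + (3)·R2: [0, 0, 0]
2 nonzero rows, so rank(BA) = 2.

2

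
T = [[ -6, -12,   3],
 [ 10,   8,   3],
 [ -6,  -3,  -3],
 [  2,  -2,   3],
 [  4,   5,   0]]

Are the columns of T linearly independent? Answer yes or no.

no

Row reduce T to echelon form.
R2 ← R2 + (5/3)·R1: [0, -12, 8]
R3 ← R3 − R1: [0, 9, -6]
R4 ← R4 + (1/3)·R1: [0, -6, 4]
R5 ← R5 + (2/3)·R1: [0, -3, 2]
R3 ← R3 + (3/4)·R2: [0, 0, 0]
R4 ← R4 − (1/2)·R2: [0, 0, 0]
R5 ← R5 − (1/4)·R2: [0, 0, 0]
2 pivots among 3 columns.
Only 2 < 3 pivot columns, so the columns are linearly dependent.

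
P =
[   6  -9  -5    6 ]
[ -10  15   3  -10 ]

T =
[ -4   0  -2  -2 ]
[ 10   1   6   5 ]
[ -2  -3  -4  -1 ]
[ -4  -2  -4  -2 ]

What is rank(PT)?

First compute PT:
[[-128,  -6, -70, -64],
 [224,  26, 138, 112]]
Now row reduce the product.
R2 ← R2 + (7/4)·R1: [0, 31/2, 31/2, 0]
2 nonzero rows, so rank(PT) = 2.

2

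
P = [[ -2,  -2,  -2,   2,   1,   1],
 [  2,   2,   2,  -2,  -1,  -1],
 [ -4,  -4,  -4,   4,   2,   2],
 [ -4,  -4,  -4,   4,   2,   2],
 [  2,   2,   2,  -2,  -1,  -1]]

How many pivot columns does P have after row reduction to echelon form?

Row reduce to echelon form.
R2 ← R2 + R1: [0, 0, 0, 0, 0, 0]
R3 ← R3 − (2)·R1: [0, 0, 0, 0, 0, 0]
R4 ← R4 − (2)·R1: [0, 0, 0, 0, 0, 0]
R5 ← R5 + R1: [0, 0, 0, 0, 0, 0]
Echelon form has 1 nonzero row, so rank(P) = 1.
Each nonzero row contributes one pivot column: 1 pivot columns.

1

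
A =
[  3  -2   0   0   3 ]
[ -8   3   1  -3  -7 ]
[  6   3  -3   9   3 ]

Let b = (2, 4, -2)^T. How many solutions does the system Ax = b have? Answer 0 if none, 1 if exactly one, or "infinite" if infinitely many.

Row reduce the augmented matrix [A | b].
R2 ← R2 + (8/3)·R1: [0, -7/3, 1, -3, 1, 28/3]
R3 ← R3 − (2)·R1: [0, 7, -3, 9, -3, -6]
R3 ← R3 + (3)·R2: [0, 0, 0, 0, 0, 22]
The echelon form has 3 nonzero rows; the last pivot sits in the augmented column, so rank(A) = 2 but rank([A|b]) = 3.
Since the ranks differ, the system is inconsistent.
It has no solutions.

0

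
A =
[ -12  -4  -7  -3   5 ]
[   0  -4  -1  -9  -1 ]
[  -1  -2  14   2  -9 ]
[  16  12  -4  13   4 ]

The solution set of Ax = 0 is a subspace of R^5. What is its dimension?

2

Row reduce to echelon form.
R3 ← R3 − (1/12)·R1: [0, -5/3, 175/12, 9/4, -113/12]
R4 ← R4 + (4/3)·R1: [0, 20/3, -40/3, 9, 32/3]
R3 ← R3 − (5/12)·R2: [0, 0, 15, 6, -9]
R4 ← R4 + (5/3)·R2: [0, 0, -15, -6, 9]
R4 ← R4 + R3: [0, 0, 0, 0, 0]
3 nonzero rows, so rank(A) = 3.
A has 5 columns; by rank–nullity, nullity = 5 − 3 = 2.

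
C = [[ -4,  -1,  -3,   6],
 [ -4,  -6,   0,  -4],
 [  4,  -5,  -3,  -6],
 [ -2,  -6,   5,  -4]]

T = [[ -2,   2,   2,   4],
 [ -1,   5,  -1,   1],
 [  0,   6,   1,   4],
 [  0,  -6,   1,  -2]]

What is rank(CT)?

First compute CT:
[[  9, -67,  -4, -41],
 [ 14, -14,  -6, -14],
 [ -3,   1,   4,  11],
 [ 10,  20,   3,  14]]
Now row reduce the product.
R2 ← R2 − (14/9)·R1: [0, 812/9, 2/9, 448/9]
R3 ← R3 + (1/3)·R1: [0, -64/3, 8/3, -8/3]
R4 ← R4 − (10/9)·R1: [0, 850/9, 67/9, 536/9]
R3 ← R3 + (48/203)·R2: [0, 0, 552/203, 264/29]
R4 ← R4 − (425/406)·R2: [0, 0, 1464/203, 216/29]
R4 ← R4 − (61/23)·R3: [0, 0, 0, -384/23]
4 nonzero rows, so rank(CT) = 4.

4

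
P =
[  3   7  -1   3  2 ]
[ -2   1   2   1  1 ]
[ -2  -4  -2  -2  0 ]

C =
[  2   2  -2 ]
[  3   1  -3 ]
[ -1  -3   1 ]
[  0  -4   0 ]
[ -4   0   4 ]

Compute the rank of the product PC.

First compute PC:
[[ 20,   4, -20],
 [ -7, -13,   7],
 [-14,   6,  14]]
Now row reduce the product.
R2 ← R2 + (7/20)·R1: [0, -58/5, 0]
R3 ← R3 + (7/10)·R1: [0, 44/5, 0]
R3 ← R3 + (22/29)·R2: [0, 0, 0]
2 nonzero rows, so rank(PC) = 2.

2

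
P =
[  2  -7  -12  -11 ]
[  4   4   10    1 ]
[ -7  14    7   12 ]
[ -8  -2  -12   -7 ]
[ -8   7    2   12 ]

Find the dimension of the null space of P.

0

Row reduce to echelon form.
R2 ← R2 − (2)·R1: [0, 18, 34, 23]
R3 ← R3 + (7/2)·R1: [0, -21/2, -35, -53/2]
R4 ← R4 + (4)·R1: [0, -30, -60, -51]
R5 ← R5 + (4)·R1: [0, -21, -46, -32]
R3 ← R3 + (7/12)·R2: [0, 0, -91/6, -157/12]
R4 ← R4 + (5/3)·R2: [0, 0, -10/3, -38/3]
R5 ← R5 + (7/6)·R2: [0, 0, -19/3, -31/6]
R4 ← R4 − (20/91)·R3: [0, 0, 0, -891/91]
R5 ← R5 − (38/91)·R3: [0, 0, 0, 27/91]
R5 ← R5 + (1/33)·R4: [0, 0, 0, 0]
4 nonzero rows, so rank(P) = 4.
P has 4 columns; by rank–nullity, nullity = 4 − 4 = 0.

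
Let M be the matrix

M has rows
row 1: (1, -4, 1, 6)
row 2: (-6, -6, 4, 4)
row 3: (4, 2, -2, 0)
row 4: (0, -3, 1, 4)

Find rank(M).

Row reduce to echelon form.
R2 ← R2 + (6)·R1: [0, -30, 10, 40]
R3 ← R3 − (4)·R1: [0, 18, -6, -24]
R3 ← R3 + (3/5)·R2: [0, 0, 0, 0]
R4 ← R4 − (1/10)·R2: [0, 0, 0, 0]
Echelon form has 2 nonzero rows, so rank(M) = 2.

2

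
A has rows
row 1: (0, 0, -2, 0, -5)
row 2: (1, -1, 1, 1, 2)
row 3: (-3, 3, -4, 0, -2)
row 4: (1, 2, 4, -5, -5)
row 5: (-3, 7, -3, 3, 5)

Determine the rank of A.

Row reduce to echelon form.
Swap R1 ↔ R2
R3 ← R3 + (3)·R1: [0, 0, -1, 3, 4]
R4 ← R4 − R1: [0, 3, 3, -6, -7]
R5 ← R5 + (3)·R1: [0, 4, 0, 6, 11]
Swap R2 ↔ R4
R5 ← R5 − (4/3)·R2: [0, 0, -4, 14, 61/3]
R4 ← R4 − (2)·R3: [0, 0, 0, -6, -13]
R5 ← R5 − (4)·R3: [0, 0, 0, 2, 13/3]
R5 ← R5 + (1/3)·R4: [0, 0, 0, 0, 0]
Echelon form has 4 nonzero rows, so rank(A) = 4.

4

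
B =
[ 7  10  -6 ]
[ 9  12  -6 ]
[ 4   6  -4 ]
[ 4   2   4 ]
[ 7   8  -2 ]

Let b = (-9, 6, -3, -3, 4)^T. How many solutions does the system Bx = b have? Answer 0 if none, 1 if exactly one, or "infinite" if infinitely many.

0

Row reduce the augmented matrix [B | b].
R2 ← R2 − (9/7)·R1: [0, -6/7, 12/7, 123/7]
R3 ← R3 − (4/7)·R1: [0, 2/7, -4/7, 15/7]
R4 ← R4 − (4/7)·R1: [0, -26/7, 52/7, 15/7]
R5 ← R5 − R1: [0, -2, 4, 13]
R3 ← R3 + (1/3)·R2: [0, 0, 0, 8]
R4 ← R4 − (13/3)·R2: [0, 0, 0, -74]
R5 ← R5 − (7/3)·R2: [0, 0, 0, -28]
R4 ← R4 + (37/4)·R3: [0, 0, 0, 0]
R5 ← R5 + (7/2)·R3: [0, 0, 0, 0]
The echelon form has 3 nonzero rows; the last pivot sits in the augmented column, so rank(B) = 2 but rank([B|b]) = 3.
Since the ranks differ, the system is inconsistent.
It has no solutions.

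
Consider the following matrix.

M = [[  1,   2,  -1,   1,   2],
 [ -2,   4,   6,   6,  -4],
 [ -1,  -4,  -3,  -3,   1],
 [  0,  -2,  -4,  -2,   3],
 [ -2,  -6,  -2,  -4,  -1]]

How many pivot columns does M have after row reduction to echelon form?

Row reduce to echelon form.
R2 ← R2 + (2)·R1: [0, 8, 4, 8, 0]
R3 ← R3 + R1: [0, -2, -4, -2, 3]
R5 ← R5 + (2)·R1: [0, -2, -4, -2, 3]
R3 ← R3 + (1/4)·R2: [0, 0, -3, 0, 3]
R4 ← R4 + (1/4)·R2: [0, 0, -3, 0, 3]
R5 ← R5 + (1/4)·R2: [0, 0, -3, 0, 3]
R4 ← R4 − R3: [0, 0, 0, 0, 0]
R5 ← R5 − R3: [0, 0, 0, 0, 0]
Echelon form has 3 nonzero rows, so rank(M) = 3.
Each nonzero row contributes one pivot column: 3 pivot columns.

3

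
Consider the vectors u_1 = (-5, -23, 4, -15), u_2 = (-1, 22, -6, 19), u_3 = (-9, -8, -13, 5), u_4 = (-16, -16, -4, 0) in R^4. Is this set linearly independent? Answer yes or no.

yes

Form the matrix with these vectors as rows and row reduce.
R2 ← R2 − (1/5)·R1: [0, 133/5, -34/5, 22]
R3 ← R3 − (9/5)·R1: [0, 167/5, -101/5, 32]
R4 ← R4 − (16/5)·R1: [0, 288/5, -84/5, 48]
R3 ← R3 − (167/133)·R2: [0, 0, -1551/133, 582/133]
R4 ← R4 − (288/133)·R2: [0, 0, -276/133, 48/133]
R4 ← R4 − (92/517)·R3: [0, 0, 0, -216/517]
4 nonzero rows, so the 4 vectors span a space of dimension 4.
Since 4 = 4, the vectors are linearly independent.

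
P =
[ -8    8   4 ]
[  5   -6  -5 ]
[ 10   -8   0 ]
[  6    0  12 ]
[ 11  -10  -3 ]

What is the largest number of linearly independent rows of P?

Row reduce to echelon form.
R2 ← R2 + (5/8)·R1: [0, -1, -5/2]
R3 ← R3 + (5/4)·R1: [0, 2, 5]
R4 ← R4 + (3/4)·R1: [0, 6, 15]
R5 ← R5 + (11/8)·R1: [0, 1, 5/2]
R3 ← R3 + (2)·R2: [0, 0, 0]
R4 ← R4 + (6)·R2: [0, 0, 0]
R5 ← R5 + R2: [0, 0, 0]
Echelon form has 2 nonzero rows, so rank(P) = 2.
The rank gives the maximum number of linearly independent rows: 2.

2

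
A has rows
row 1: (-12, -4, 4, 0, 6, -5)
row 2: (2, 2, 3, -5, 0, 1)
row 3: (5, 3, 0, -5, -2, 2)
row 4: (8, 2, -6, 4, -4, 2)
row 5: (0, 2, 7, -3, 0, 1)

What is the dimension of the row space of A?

Row reduce to echelon form.
R2 ← R2 + (1/6)·R1: [0, 4/3, 11/3, -5, 1, 1/6]
R3 ← R3 + (5/12)·R1: [0, 4/3, 5/3, -5, 1/2, -1/12]
R4 ← R4 + (2/3)·R1: [0, -2/3, -10/3, 4, 0, -4/3]
R3 ← R3 − R2: [0, 0, -2, 0, -1/2, -1/4]
R4 ← R4 + (1/2)·R2: [0, 0, -3/2, 3/2, 1/2, -5/4]
R5 ← R5 − (3/2)·R2: [0, 0, 3/2, 9/2, -3/2, 3/4]
R4 ← R4 − (3/4)·R3: [0, 0, 0, 3/2, 7/8, -17/16]
R5 ← R5 + (3/4)·R3: [0, 0, 0, 9/2, -15/8, 9/16]
R5 ← R5 − (3)·R4: [0, 0, 0, 0, -9/2, 15/4]
Echelon form has 5 nonzero rows, so rank(A) = 5.
The row space has dimension equal to the rank: 5.

5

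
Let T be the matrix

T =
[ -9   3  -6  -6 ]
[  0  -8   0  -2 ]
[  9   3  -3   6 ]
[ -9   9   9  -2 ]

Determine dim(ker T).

1

Row reduce to echelon form.
R3 ← R3 + R1: [0, 6, -9, 0]
R4 ← R4 − R1: [0, 6, 15, 4]
R3 ← R3 + (3/4)·R2: [0, 0, -9, -3/2]
R4 ← R4 + (3/4)·R2: [0, 0, 15, 5/2]
R4 ← R4 + (5/3)·R3: [0, 0, 0, 0]
3 nonzero rows, so rank(T) = 3.
T has 4 columns; by rank–nullity, nullity = 4 − 3 = 1.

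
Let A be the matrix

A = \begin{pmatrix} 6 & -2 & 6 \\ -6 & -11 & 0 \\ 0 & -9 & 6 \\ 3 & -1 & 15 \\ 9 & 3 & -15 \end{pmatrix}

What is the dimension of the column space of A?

Row reduce to echelon form.
R2 ← R2 + R1: [0, -13, 6]
R4 ← R4 − (1/2)·R1: [0, 0, 12]
R5 ← R5 − (3/2)·R1: [0, 6, -24]
R3 ← R3 − (9/13)·R2: [0, 0, 24/13]
R5 ← R5 + (6/13)·R2: [0, 0, -276/13]
R4 ← R4 − (13/2)·R3: [0, 0, 0]
R5 ← R5 + (23/2)·R3: [0, 0, 0]
Echelon form has 3 nonzero rows, so rank(A) = 3.
The column space has dimension equal to the rank: 3.

3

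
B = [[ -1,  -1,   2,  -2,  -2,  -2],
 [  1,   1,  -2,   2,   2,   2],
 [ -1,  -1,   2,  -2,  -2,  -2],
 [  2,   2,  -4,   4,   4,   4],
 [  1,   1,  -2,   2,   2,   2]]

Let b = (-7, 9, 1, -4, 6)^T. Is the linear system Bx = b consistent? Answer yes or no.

Row reduce the augmented matrix [B | b].
R2 ← R2 + R1: [0, 0, 0, 0, 0, 0, 2]
R3 ← R3 − R1: [0, 0, 0, 0, 0, 0, 8]
R4 ← R4 + (2)·R1: [0, 0, 0, 0, 0, 0, -18]
R5 ← R5 + R1: [0, 0, 0, 0, 0, 0, -1]
R3 ← R3 − (4)·R2: [0, 0, 0, 0, 0, 0, 0]
R4 ← R4 + (9)·R2: [0, 0, 0, 0, 0, 0, 0]
R5 ← R5 + (1/2)·R2: [0, 0, 0, 0, 0, 0, 0]
The echelon form has 2 nonzero rows; the last pivot sits in the augmented column, so rank(B) = 1 but rank([B|b]) = 2.
Since the ranks differ, the system is inconsistent.

no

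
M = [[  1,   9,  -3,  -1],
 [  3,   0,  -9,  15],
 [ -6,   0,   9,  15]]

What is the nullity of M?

Row reduce to echelon form.
R2 ← R2 − (3)·R1: [0, -27, 0, 18]
R3 ← R3 + (6)·R1: [0, 54, -9, 9]
R3 ← R3 + (2)·R2: [0, 0, -9, 45]
3 nonzero rows, so rank(M) = 3.
M has 4 columns; by rank–nullity, nullity = 4 − 3 = 1.

1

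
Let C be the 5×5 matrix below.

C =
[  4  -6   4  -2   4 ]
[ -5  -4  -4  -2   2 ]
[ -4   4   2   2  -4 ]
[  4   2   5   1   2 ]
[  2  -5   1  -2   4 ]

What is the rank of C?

Row reduce to echelon form.
R2 ← R2 + (5/4)·R1: [0, -23/2, 1, -9/2, 7]
R3 ← R3 + R1: [0, -2, 6, 0, 0]
R4 ← R4 − R1: [0, 8, 1, 3, -2]
R5 ← R5 − (1/2)·R1: [0, -2, -1, -1, 2]
R3 ← R3 − (4/23)·R2: [0, 0, 134/23, 18/23, -28/23]
R4 ← R4 + (16/23)·R2: [0, 0, 39/23, -3/23, 66/23]
R5 ← R5 − (4/23)·R2: [0, 0, -27/23, -5/23, 18/23]
R4 ← R4 − (39/134)·R3: [0, 0, 0, -24/67, 216/67]
R5 ← R5 + (27/134)·R3: [0, 0, 0, -4/67, 36/67]
R5 ← R5 − (1/6)·R4: [0, 0, 0, 0, 0]
Echelon form has 4 nonzero rows, so rank(C) = 4.

4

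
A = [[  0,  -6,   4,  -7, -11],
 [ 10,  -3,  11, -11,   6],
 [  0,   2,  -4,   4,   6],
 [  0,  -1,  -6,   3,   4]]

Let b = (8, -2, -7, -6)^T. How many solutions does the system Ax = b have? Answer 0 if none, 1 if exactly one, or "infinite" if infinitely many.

0

Row reduce the augmented matrix [A | b].
Swap R1 ↔ R2
R3 ← R3 + (1/3)·R2: [0, 0, -8/3, 5/3, 7/3, -13/3]
R4 ← R4 − (1/6)·R2: [0, 0, -20/3, 25/6, 35/6, -22/3]
R4 ← R4 − (5/2)·R3: [0, 0, 0, 0, 0, 7/2]
The echelon form has 4 nonzero rows; the last pivot sits in the augmented column, so rank(A) = 3 but rank([A|b]) = 4.
Since the ranks differ, the system is inconsistent.
It has no solutions.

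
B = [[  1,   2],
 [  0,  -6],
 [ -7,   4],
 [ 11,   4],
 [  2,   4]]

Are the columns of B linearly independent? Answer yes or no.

yes

Row reduce B to echelon form.
R3 ← R3 + (7)·R1: [0, 18]
R4 ← R4 − (11)·R1: [0, -18]
R5 ← R5 − (2)·R1: [0, 0]
R3 ← R3 + (3)·R2: [0, 0]
R4 ← R4 − (3)·R2: [0, 0]
2 pivots among 2 columns.
Every column is a pivot column, so the columns are linearly independent.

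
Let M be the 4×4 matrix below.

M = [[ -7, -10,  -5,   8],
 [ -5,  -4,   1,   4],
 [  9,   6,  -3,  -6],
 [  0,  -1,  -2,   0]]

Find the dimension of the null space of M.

1

Row reduce to echelon form.
R2 ← R2 − (5/7)·R1: [0, 22/7, 32/7, -12/7]
R3 ← R3 + (9/7)·R1: [0, -48/7, -66/7, 30/7]
R3 ← R3 + (24/11)·R2: [0, 0, 6/11, 6/11]
R4 ← R4 + (7/22)·R2: [0, 0, -6/11, -6/11]
R4 ← R4 + R3: [0, 0, 0, 0]
3 nonzero rows, so rank(M) = 3.
M has 4 columns; by rank–nullity, nullity = 4 − 3 = 1.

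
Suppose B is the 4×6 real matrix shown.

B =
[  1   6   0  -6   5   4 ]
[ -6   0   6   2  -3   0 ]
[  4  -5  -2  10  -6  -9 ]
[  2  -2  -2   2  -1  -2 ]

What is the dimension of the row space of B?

Row reduce to echelon form.
R2 ← R2 + (6)·R1: [0, 36, 6, -34, 27, 24]
R3 ← R3 − (4)·R1: [0, -29, -2, 34, -26, -25]
R4 ← R4 − (2)·R1: [0, -14, -2, 14, -11, -10]
R3 ← R3 + (29/36)·R2: [0, 0, 17/6, 119/18, -17/4, -17/3]
R4 ← R4 + (7/18)·R2: [0, 0, 1/3, 7/9, -1/2, -2/3]
R4 ← R4 − (2/17)·R3: [0, 0, 0, 0, 0, 0]
Echelon form has 3 nonzero rows, so rank(B) = 3.
The row space has dimension equal to the rank: 3.

3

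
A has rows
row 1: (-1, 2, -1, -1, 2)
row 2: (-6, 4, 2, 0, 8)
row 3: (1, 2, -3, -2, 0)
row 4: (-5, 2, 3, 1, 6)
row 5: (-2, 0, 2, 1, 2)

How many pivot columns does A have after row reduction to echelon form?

Row reduce to echelon form.
R2 ← R2 − (6)·R1: [0, -8, 8, 6, -4]
R3 ← R3 + R1: [0, 4, -4, -3, 2]
R4 ← R4 − (5)·R1: [0, -8, 8, 6, -4]
R5 ← R5 − (2)·R1: [0, -4, 4, 3, -2]
R3 ← R3 + (1/2)·R2: [0, 0, 0, 0, 0]
R4 ← R4 − R2: [0, 0, 0, 0, 0]
R5 ← R5 − (1/2)·R2: [0, 0, 0, 0, 0]
Echelon form has 2 nonzero rows, so rank(A) = 2.
Each nonzero row contributes one pivot column: 2 pivot columns.

2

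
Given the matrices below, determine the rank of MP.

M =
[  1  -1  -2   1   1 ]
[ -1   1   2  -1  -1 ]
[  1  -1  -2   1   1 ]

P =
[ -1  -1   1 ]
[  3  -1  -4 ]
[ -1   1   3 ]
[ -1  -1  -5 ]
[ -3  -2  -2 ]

1

First compute MP:
[[ -6,  -5,  -8],
 [  6,   5,   8],
 [ -6,  -5,  -8]]
Now row reduce the product.
R2 ← R2 + R1: [0, 0, 0]
R3 ← R3 − R1: [0, 0, 0]
1 nonzero row, so rank(MP) = 1.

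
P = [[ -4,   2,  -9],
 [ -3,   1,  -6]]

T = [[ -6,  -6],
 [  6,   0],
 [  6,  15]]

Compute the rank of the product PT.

First compute PT:
[[-18, -111],
 [-12, -72]]
Now row reduce the product.
R2 ← R2 − (2/3)·R1: [0, 2]
2 nonzero rows, so rank(PT) = 2.

2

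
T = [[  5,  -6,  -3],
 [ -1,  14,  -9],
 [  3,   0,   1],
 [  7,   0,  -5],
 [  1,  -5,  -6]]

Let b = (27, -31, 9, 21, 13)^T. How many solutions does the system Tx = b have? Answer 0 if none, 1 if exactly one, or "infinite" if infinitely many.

Row reduce the augmented matrix [T | b].
R2 ← R2 + (1/5)·R1: [0, 64/5, -48/5, -128/5]
R3 ← R3 − (3/5)·R1: [0, 18/5, 14/5, -36/5]
R4 ← R4 − (7/5)·R1: [0, 42/5, -4/5, -84/5]
R5 ← R5 − (1/5)·R1: [0, -19/5, -27/5, 38/5]
R3 ← R3 − (9/32)·R2: [0, 0, 11/2, 0]
R4 ← R4 − (21/32)·R2: [0, 0, 11/2, 0]
R5 ← R5 + (19/64)·R2: [0, 0, -33/4, 0]
R4 ← R4 − R3: [0, 0, 0, 0]
R5 ← R5 + (3/2)·R3: [0, 0, 0, 0]
The echelon form has 3 nonzero rows, and every pivot lies in the first 3 columns, so rank(T) = rank([T|b]) = 3.
The system is consistent.
rank = 3 = number of unknowns, so the solution is unique.

1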